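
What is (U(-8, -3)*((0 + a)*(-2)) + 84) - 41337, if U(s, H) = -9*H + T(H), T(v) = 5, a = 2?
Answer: -41381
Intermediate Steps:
U(s, H) = 5 - 9*H (U(s, H) = -9*H + 5 = 5 - 9*H)
(U(-8, -3)*((0 + a)*(-2)) + 84) - 41337 = ((5 - 9*(-3))*((0 + 2)*(-2)) + 84) - 41337 = ((5 + 27)*(2*(-2)) + 84) - 41337 = (32*(-4) + 84) - 41337 = (-128 + 84) - 41337 = -44 - 41337 = -41381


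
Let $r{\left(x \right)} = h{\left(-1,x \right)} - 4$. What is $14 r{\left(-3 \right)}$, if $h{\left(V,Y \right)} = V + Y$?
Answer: $-112$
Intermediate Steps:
$r{\left(x \right)} = -5 + x$ ($r{\left(x \right)} = \left(-1 + x\right) - 4 = -5 + x$)
$14 r{\left(-3 \right)} = 14 \left(-5 - 3\right) = 14 \left(-8\right) = -112$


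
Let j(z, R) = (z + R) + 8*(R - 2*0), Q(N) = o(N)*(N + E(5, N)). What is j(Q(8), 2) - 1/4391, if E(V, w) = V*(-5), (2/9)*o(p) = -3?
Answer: 2173543/8782 ≈ 247.50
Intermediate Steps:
o(p) = -27/2 (o(p) = (9/2)*(-3) = -27/2)
E(V, w) = -5*V
Q(N) = 675/2 - 27*N/2 (Q(N) = -27*(N - 5*5)/2 = -27*(N - 25)/2 = -27*(-25 + N)/2 = 675/2 - 27*N/2)
j(z, R) = z + 9*R (j(z, R) = (R + z) + 8*(R + 0) = (R + z) + 8*R = z + 9*R)
j(Q(8), 2) - 1/4391 = ((675/2 - 27/2*8) + 9*2) - 1/4391 = ((675/2 - 108) + 18) - 1*1/4391 = (459/2 + 18) - 1/4391 = 495/2 - 1/4391 = 2173543/8782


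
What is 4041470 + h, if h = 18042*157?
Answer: 6874064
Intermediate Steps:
h = 2832594
4041470 + h = 4041470 + 2832594 = 6874064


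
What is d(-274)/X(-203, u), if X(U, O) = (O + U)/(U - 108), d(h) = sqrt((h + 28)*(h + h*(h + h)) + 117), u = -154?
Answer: 311*I*sqrt(36869871)/357 ≈ 5289.7*I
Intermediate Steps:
d(h) = sqrt(117 + (28 + h)*(h + 2*h**2)) (d(h) = sqrt((28 + h)*(h + h*(2*h)) + 117) = sqrt((28 + h)*(h + 2*h**2) + 117) = sqrt(117 + (28 + h)*(h + 2*h**2)))
X(U, O) = (O + U)/(-108 + U)
d(-274)/X(-203, u) = sqrt(117 + 2*(-274)**3 + 28*(-274) + 57*(-274)**2)/(((-154 - 203)/(-108 - 203))) = sqrt(117 + 2*(-20570824) - 7672 + 57*75076)/((-357/(-311))) = sqrt(117 - 41141648 - 7672 + 4279332)/((-1/311*(-357))) = sqrt(-36869871)/(357/311) = (I*sqrt(36869871))*(311/357) = 311*I*sqrt(36869871)/357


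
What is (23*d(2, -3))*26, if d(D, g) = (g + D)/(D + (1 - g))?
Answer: -299/3 ≈ -99.667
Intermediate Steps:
d(D, g) = (D + g)/(1 + D - g)
(23*d(2, -3))*26 = (23*((2 - 3)/(1 + 2 - 1*(-3))))*26 = (23*(-1/(1 + 2 + 3)))*26 = (23*(-1/6))*26 = (23*((⅙)*(-1)))*26 = (23*(-⅙))*26 = -23/6*26 = -299/3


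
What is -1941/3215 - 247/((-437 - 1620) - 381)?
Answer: -3938053/7838170 ≈ -0.50242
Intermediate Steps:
-1941/3215 - 247/((-437 - 1620) - 381) = -1941*1/3215 - 247/(-2057 - 381) = -1941/3215 - 247/(-2438) = -1941/3215 - 247*(-1/2438) = -1941/3215 + 247/2438 = -3938053/7838170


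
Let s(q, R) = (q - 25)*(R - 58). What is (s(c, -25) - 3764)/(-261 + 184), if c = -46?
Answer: -2129/77 ≈ -27.649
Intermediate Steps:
s(q, R) = (-58 + R)*(-25 + q) (s(q, R) = (-25 + q)*(-58 + R) = (-58 + R)*(-25 + q))
(s(c, -25) - 3764)/(-261 + 184) = ((1450 - 58*(-46) - 25*(-25) - 25*(-46)) - 3764)/(-261 + 184) = ((1450 + 2668 + 625 + 1150) - 3764)/(-77) = (5893 - 3764)*(-1/77) = 2129*(-1/77) = -2129/77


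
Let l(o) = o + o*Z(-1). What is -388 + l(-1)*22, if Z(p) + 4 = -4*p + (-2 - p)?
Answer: -388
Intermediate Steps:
Z(p) = -6 - 5*p (Z(p) = -4 + (-4*p + (-2 - p)) = -4 + (-2 - 5*p) = -6 - 5*p)
l(o) = 0 (l(o) = o + o*(-6 - 5*(-1)) = o + o*(-6 + 5) = o + o*(-1) = o - o = 0)
-388 + l(-1)*22 = -388 + 0*22 = -388 + 0 = -388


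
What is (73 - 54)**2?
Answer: 361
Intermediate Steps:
(73 - 54)**2 = 19**2 = 361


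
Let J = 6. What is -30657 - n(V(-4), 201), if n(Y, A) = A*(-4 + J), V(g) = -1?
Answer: -31059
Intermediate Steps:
n(Y, A) = 2*A (n(Y, A) = A*(-4 + 6) = A*2 = 2*A)
-30657 - n(V(-4), 201) = -30657 - 2*201 = -30657 - 1*402 = -30657 - 402 = -31059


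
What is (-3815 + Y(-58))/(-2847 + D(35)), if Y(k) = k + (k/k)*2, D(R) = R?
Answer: 3871/2812 ≈ 1.3766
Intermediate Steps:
Y(k) = 2 + k (Y(k) = k + 1*2 = k + 2 = 2 + k)
(-3815 + Y(-58))/(-2847 + D(35)) = (-3815 + (2 - 58))/(-2847 + 35) = (-3815 - 56)/(-2812) = -3871*(-1/2812) = 3871/2812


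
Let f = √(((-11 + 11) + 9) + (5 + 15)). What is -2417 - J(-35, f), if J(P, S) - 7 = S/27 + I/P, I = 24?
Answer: -84816/35 - √29/27 ≈ -2423.5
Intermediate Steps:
f = √29 (f = √((0 + 9) + 20) = √(9 + 20) = √29 ≈ 5.3852)
J(P, S) = 7 + 24/P + S/27 (J(P, S) = 7 + (S/27 + 24/P) = 7 + (24/P + S/27) = 7 + 24/P + S/27)
-2417 - J(-35, f) = -2417 - (7 + 24/(-35) + √29/27) = -2417 - (7 + 24*(-1/35) + √29/27) = -2417 - (7 - 24/35 + √29/27) = -2417 - (221/35 + √29/27) = -2417 + (-221/35 - √29/27) = -84816/35 - √29/27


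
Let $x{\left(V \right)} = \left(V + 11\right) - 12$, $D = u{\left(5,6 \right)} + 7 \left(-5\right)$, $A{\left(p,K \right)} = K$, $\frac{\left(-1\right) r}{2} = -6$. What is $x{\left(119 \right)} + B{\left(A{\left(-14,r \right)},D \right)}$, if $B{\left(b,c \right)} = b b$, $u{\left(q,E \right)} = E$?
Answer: $262$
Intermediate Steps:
$r = 12$ ($r = \left(-2\right) \left(-6\right) = 12$)
$D = -29$ ($D = 6 + 7 \left(-5\right) = 6 - 35 = -29$)
$x{\left(V \right)} = -1 + V$ ($x{\left(V \right)} = \left(11 + V\right) - 12 = -1 + V$)
$B{\left(b,c \right)} = b^{2}$
$x{\left(119 \right)} + B{\left(A{\left(-14,r \right)},D \right)} = \left(-1 + 119\right) + 12^{2} = 118 + 144 = 262$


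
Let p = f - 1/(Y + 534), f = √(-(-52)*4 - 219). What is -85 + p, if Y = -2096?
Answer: -132769/1562 + I*√11 ≈ -84.999 + 3.3166*I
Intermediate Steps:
f = I*√11 (f = √(-13*(-16) - 219) = √(208 - 219) = √(-11) = I*√11 ≈ 3.3166*I)
p = 1/1562 + I*√11 (p = I*√11 - 1/(-2096 + 534) = I*√11 - 1/(-1562) = I*√11 - 1*(-1/1562) = I*√11 + 1/1562 = 1/1562 + I*√11 ≈ 0.00064021 + 3.3166*I)
-85 + p = -85 + (1/1562 + I*√11) = -132769/1562 + I*√11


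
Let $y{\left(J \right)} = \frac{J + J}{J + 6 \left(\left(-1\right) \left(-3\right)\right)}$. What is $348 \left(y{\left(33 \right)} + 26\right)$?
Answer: $\frac{161472}{17} \approx 9498.4$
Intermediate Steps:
$y{\left(J \right)} = \frac{2 J}{18 + J}$ ($y{\left(J \right)} = \frac{2 J}{J + 6 \cdot 3} = \frac{2 J}{J + 18} = \frac{2 J}{18 + J}$)
$348 \left(y{\left(33 \right)} + 26\right) = 348 \left(2 \cdot 33 \frac{1}{18 + 33} + 26\right) = 348 \left(2 \cdot 33 \cdot \frac{1}{51} + 26\right) = 348 \left(\frac{22}{17} + 26\right) = 348 \cdot \frac{464}{17} = \frac{161472}{17}$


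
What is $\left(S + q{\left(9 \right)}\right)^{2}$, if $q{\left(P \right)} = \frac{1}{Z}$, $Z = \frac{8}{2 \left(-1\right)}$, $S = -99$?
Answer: $\frac{157609}{16} \approx 9850.6$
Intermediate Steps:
$Z = -4$ ($Z = \frac{8}{-2} = 8 \left(- \frac{1}{2}\right) = -4$)
$q{\left(P \right)} = - \frac{1}{4}$ ($q{\left(P \right)} = \frac{1}{-4} = - \frac{1}{4}$)
$\left(S + q{\left(9 \right)}\right)^{2} = \left(-99 - \frac{1}{4}\right)^{2} = \left(- \frac{397}{4}\right)^{2} = \frac{157609}{16}$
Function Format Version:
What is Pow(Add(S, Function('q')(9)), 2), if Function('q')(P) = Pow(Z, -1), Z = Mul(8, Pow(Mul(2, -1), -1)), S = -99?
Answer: Rational(157609, 16) ≈ 9850.6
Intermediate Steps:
Z = -4 (Z = Mul(8, Pow(-2, -1)) = Mul(8, Rational(-1, 2)) = -4)
Function('q')(P) = Rational(-1, 4) (Function('q')(P) = Pow(-4, -1) = Rational(-1, 4))
Pow(Add(S, Function('q')(9)), 2) = Pow(Add(-99, Rational(-1, 4)), 2) = Pow(Rational(-397, 4), 2) = Rational(157609, 16)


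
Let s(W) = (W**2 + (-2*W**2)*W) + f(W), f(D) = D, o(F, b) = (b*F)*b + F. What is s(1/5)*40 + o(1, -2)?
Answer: 349/25 ≈ 13.960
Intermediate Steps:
o(F, b) = F + F*b**2 (o(F, b) = (F*b)*b + F = F*b**2 + F = F + F*b**2)
s(W) = W + W**2 - 2*W**3 (s(W) = (W**2 + (-2*W**2)*W) + W = (W**2 - 2*W**3) + W = W + W**2 - 2*W**3)
s(1/5)*40 + o(1, -2) = ((1/5)*(1 + 1/5 - 2*(1/5)**2))*40 + 1*(1 + (-2)**2) = ((1*(1/5))*(1 + 1*(1/5) - 2*(1*(1/5))**2))*40 + 1*(1 + 4) = ((1 + 1/5 - 2*(1/5)**2)/5)*40 + 1*5 = ((1 + 1/5 - 2*1/25)/5)*40 + 5 = ((1 + 1/5 - 2/25)/5)*40 + 5 = ((1/5)*(28/25))*40 + 5 = (28/125)*40 + 5 = 224/25 + 5 = 349/25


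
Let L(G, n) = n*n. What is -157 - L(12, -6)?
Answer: -193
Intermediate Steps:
L(G, n) = n²
-157 - L(12, -6) = -157 - 1*(-6)² = -157 - 1*36 = -157 - 36 = -193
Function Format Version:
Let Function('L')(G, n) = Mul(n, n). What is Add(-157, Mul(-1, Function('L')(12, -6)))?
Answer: -193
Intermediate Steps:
Function('L')(G, n) = Pow(n, 2)
Add(-157, Mul(-1, Function('L')(12, -6))) = Add(-157, Mul(-1, Pow(-6, 2))) = Add(-157, Mul(-1, 36)) = Add(-157, -36) = -193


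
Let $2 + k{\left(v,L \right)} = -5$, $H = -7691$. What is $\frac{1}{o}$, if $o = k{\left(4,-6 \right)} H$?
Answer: $\frac{1}{53837} \approx 1.8575 \cdot 10^{-5}$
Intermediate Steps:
$k{\left(v,L \right)} = -7$ ($k{\left(v,L \right)} = -2 - 5 = -7$)
$o = 53837$ ($o = \left(-7\right) \left(-7691\right) = 53837$)
$\frac{1}{o} = \frac{1}{53837}$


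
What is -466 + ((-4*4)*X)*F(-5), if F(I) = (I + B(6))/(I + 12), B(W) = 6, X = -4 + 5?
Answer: -3278/7 ≈ -468.29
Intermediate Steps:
X = 1
F(I) = (6 + I)/(12 + I) (F(I) = (I + 6)/(I + 12) = (6 + I)/(12 + I))
-466 + ((-4*4)*X)*F(-5) = -466 + (-4*4*1)*((6 - 5)/(12 - 5)) = -466 + (-16*1)*(1/7) = -466 - 16/7 = -3278/7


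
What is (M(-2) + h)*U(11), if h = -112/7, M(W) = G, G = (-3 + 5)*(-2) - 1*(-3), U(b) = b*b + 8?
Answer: -2193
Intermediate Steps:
U(b) = 8 + b**2 (U(b) = b**2 + 8 = 8 + b**2)
G = -1 (G = 2*(-2) + 3 = -4 + 3 = -1)
M(W) = -1
h = -16 (h = -112/7 = -4*4 = -16)
(M(-2) + h)*U(11) = (-1 - 16)*(8 + 11**2) = -17*(8 + 121) = -17*129 = -2193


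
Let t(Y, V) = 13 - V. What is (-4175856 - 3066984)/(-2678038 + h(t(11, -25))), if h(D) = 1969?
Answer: 73160/27031 ≈ 2.7065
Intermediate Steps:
(-4175856 - 3066984)/(-2678038 + h(t(11, -25))) = (-4175856 - 3066984)/(-2678038 + 1969) = -7242840/(-2676069) = -7242840*(-1/2676069) = 73160/27031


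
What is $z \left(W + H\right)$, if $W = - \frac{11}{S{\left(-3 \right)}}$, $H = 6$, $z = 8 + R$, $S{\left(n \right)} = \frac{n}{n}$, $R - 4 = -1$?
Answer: $-55$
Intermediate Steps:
$R = 3$ ($R = 4 - 1 = 3$)
$S{\left(n \right)} = 1$
$z = 11$ ($z = 8 + 3 = 11$)
$W = -11$ ($W = - \frac{11}{1} = \left(-11\right) 1 = -11$)
$z \left(W + H\right) = 11 \left(-11 + 6\right) = 11 \left(-5\right) = -55$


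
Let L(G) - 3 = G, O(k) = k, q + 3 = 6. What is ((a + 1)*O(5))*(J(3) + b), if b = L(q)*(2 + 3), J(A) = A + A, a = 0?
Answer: 180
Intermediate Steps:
q = 3 (q = -3 + 6 = 3)
L(G) = 3 + G
J(A) = 2*A
b = 30 (b = (3 + 3)*(2 + 3) = 6*5 = 30)
((a + 1)*O(5))*(J(3) + b) = ((0 + 1)*5)*(2*3 + 30) = (1*5)*(6 + 30) = 5*36 = 180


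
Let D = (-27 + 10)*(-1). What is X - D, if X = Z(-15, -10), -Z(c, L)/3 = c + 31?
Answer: -65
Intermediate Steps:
Z(c, L) = -93 - 3*c (Z(c, L) = -3*(c + 31) = -3*(31 + c) = -93 - 3*c)
X = -48 (X = -93 - 3*(-15) = -93 + 45 = -48)
D = 17 (D = -17*(-1) = 17)
X - D = -48 - 1*17 = -48 - 17 = -65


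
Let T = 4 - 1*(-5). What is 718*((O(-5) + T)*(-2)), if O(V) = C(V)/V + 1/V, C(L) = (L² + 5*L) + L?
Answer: -70364/5 ≈ -14073.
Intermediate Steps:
T = 9 (T = 4 + 5 = 9)
C(L) = L² + 6*L
O(V) = 6 + V + 1/V (O(V) = (V*(6 + V))/V + 1/V = (6 + V) + 1/V = 6 + V + 1/V)
718*((O(-5) + T)*(-2)) = 718*(((6 - 5 + 1/(-5)) + 9)*(-2)) = 718*(((6 - 5 - ⅕) + 9)*(-2)) = 718*((⅘ + 9)*(-2)) = 718*((49/5)*(-2)) = 718*(-98/5) = -70364/5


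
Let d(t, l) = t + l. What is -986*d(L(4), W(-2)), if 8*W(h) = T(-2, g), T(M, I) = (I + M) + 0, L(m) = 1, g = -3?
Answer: -1479/4 ≈ -369.75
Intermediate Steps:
T(M, I) = I + M
W(h) = -5/8 (W(h) = (-3 - 2)/8 = (⅛)*(-5) = -5/8)
d(t, l) = l + t
-986*d(L(4), W(-2)) = -986*(-5/8 + 1) = -986*3/8 = -1479/4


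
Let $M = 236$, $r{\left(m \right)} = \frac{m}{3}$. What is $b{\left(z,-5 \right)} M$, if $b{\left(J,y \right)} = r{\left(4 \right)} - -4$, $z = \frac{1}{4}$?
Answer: $\frac{3776}{3} \approx 1258.7$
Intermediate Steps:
$r{\left(m \right)} = \frac{m}{3}$ ($r{\left(m \right)} = m \frac{1}{3} = \frac{m}{3}$)
$z = \frac{1}{4} \approx 0.25$
$b{\left(J,y \right)} = \frac{16}{3}$ ($b{\left(J,y \right)} = \frac{1}{3} \cdot 4 - -4 = \frac{4}{3} + 4 = \frac{16}{3}$)
$b{\left(z,-5 \right)} M = \frac{16}{3} \cdot 236 = \frac{3776}{3}$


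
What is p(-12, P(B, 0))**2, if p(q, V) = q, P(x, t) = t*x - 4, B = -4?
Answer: 144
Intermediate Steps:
P(x, t) = -4 + t*x
p(-12, P(B, 0))**2 = (-12)**2 = 144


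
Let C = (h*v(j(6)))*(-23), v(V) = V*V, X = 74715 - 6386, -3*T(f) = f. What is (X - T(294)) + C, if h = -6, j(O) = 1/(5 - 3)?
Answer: 136923/2 ≈ 68462.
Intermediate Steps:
T(f) = -f/3
j(O) = ½ (j(O) = 1/2 = ½)
X = 68329
v(V) = V²
C = 69/2 (C = -6*(½)²*(-23) = -6*¼*(-23) = -3/2*(-23) = 69/2 ≈ 34.500)
(X - T(294)) + C = (68329 - (-1)*294/3) + 69/2 = (68329 - 1*(-98)) + 69/2 = (68329 + 98) + 69/2 = 68427 + 69/2 = 136923/2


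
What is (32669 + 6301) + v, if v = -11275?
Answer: 27695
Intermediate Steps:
(32669 + 6301) + v = (32669 + 6301) - 11275 = 38970 - 11275 = 27695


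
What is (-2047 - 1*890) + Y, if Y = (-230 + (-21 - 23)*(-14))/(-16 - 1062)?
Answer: -1583236/539 ≈ -2937.4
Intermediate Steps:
Y = -193/539 (Y = (-230 - 44*(-14))/(-1078) = (-230 + 616)*(-1/1078) = 386*(-1/1078) = -193/539 ≈ -0.35807)
(-2047 - 1*890) + Y = (-2047 - 1*890) - 193/539 = (-2047 - 890) - 193/539 = -2937 - 193/539 = -1583236/539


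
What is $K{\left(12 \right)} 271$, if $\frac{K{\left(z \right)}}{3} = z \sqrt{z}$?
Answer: $19512 \sqrt{3} \approx 33796.0$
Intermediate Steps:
$K{\left(z \right)} = 3 z^{\frac{3}{2}}$ ($K{\left(z \right)} = 3 z \sqrt{z} = 3 z^{\frac{3}{2}}$)
$K{\left(12 \right)} 271 = 3 \cdot 12^{\frac{3}{2}} \cdot 271 = 3 \cdot 24 \sqrt{3} \cdot 271 = 72 \sqrt{3} \cdot 271 = 19512 \sqrt{3}$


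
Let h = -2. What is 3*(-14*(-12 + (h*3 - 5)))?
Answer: 966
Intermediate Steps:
3*(-14*(-12 + (h*3 - 5))) = 3*(-14*(-12 + (-2*3 - 5))) = 3*(-14*(-12 + (-6 - 5))) = 3*(-14*(-12 - 11)) = 3*(-14*(-23)) = 3*322 = 966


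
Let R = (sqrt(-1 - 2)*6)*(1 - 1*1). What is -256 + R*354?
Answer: -256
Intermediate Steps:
R = 0 (R = (sqrt(-3)*6)*(1 - 1) = ((I*sqrt(3))*6)*0 = (6*I*sqrt(3))*0 = 0)
-256 + R*354 = -256 + 0*354 = -256 + 0 = -256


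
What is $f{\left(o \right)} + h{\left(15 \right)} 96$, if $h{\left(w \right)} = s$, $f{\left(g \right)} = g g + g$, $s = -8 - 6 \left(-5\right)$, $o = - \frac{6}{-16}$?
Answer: $\frac{135201}{64} \approx 2112.5$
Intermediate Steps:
$o = \frac{3}{8}$ ($o = \left(-6\right) \left(- \frac{1}{16}\right) = \frac{3}{8} \approx 0.375$)
$s = 22$ ($s = -8 - -30 = -8 + 30 = 22$)
$f{\left(g \right)} = g + g^{2}$ ($f{\left(g \right)} = g^{2} + g = g + g^{2}$)
$h{\left(w \right)} = 22$
$f{\left(o \right)} + h{\left(15 \right)} 96 = \frac{3 \left(1 + \frac{3}{8}\right)}{8} + 22 \cdot 96 = \frac{3}{8} \cdot \frac{11}{8} + 2112 = \frac{33}{64} + 2112 = \frac{135201}{64}$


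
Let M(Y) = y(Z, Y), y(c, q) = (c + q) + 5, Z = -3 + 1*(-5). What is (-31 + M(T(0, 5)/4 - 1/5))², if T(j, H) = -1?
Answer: 474721/400 ≈ 1186.8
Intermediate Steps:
Z = -8 (Z = -3 - 5 = -8)
y(c, q) = 5 + c + q
M(Y) = -3 + Y (M(Y) = 5 - 8 + Y = -3 + Y)
(-31 + M(T(0, 5)/4 - 1/5))² = (-31 + (-3 + (-1/4 - 1/5)))² = (-31 + (-3 + (-1*¼ - 1*⅕)))² = (-31 + (-3 + (-¼ - ⅕)))² = (-31 + (-3 - 9/20))² = (-31 - 69/20)² = (-689/20)² = 474721/400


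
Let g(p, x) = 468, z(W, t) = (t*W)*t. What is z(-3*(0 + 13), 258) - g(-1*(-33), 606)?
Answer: -2596464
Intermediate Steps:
z(W, t) = W*t**2 (z(W, t) = (W*t)*t = W*t**2)
z(-3*(0 + 13), 258) - g(-1*(-33), 606) = -3*(0 + 13)*258**2 - 1*468 = -3*13*66564 - 468 = -39*66564 - 468 = -2595996 - 468 = -2596464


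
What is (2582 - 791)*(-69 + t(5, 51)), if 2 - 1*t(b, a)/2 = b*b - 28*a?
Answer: 4909131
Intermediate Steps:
t(b, a) = 4 - 2*b² + 56*a (t(b, a) = 4 - 2*(b*b - 28*a) = 4 - 2*(b² - 28*a) = 4 + (-2*b² + 56*a) = 4 - 2*b² + 56*a)
(2582 - 791)*(-69 + t(5, 51)) = (2582 - 791)*(-69 + (4 - 2*5² + 56*51)) = 1791*(-69 + (4 - 2*25 + 2856)) = 1791*(-69 + (4 - 50 + 2856)) = 1791*(-69 + 2810) = 1791*2741 = 4909131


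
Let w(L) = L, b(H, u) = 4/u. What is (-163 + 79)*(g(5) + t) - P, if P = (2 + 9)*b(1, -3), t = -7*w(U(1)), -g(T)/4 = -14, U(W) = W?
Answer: -12304/3 ≈ -4101.3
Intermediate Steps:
g(T) = 56 (g(T) = -4*(-14) = 56)
t = -7 (t = -7*1 = -7)
P = -44/3 (P = (2 + 9)*(4/(-3)) = 11*(4*(-⅓)) = 11*(-4/3) = -44/3 ≈ -14.667)
(-163 + 79)*(g(5) + t) - P = (-163 + 79)*(56 - 7) - 1*(-44/3) = -84*49 + 44/3 = -4116 + 44/3 = -12304/3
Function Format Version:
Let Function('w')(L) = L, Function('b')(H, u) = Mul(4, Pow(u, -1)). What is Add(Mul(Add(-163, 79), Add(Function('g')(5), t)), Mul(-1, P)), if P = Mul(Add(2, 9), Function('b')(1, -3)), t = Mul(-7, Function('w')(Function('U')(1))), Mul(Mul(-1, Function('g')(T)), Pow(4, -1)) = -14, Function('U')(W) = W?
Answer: Rational(-12304, 3) ≈ -4101.3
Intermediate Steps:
Function('g')(T) = 56 (Function('g')(T) = Mul(-4, -14) = 56)
t = -7 (t = Mul(-7, 1) = -7)
P = Rational(-44, 3) (P = Mul(Add(2, 9), Mul(4, Pow(-3, -1))) = Mul(11, Mul(4, Rational(-1, 3))) = Mul(11, Rational(-4, 3)) = Rational(-44, 3) ≈ -14.667)
Add(Mul(Add(-163, 79), Add(Function('g')(5), t)), Mul(-1, P)) = Add(Mul(Add(-163, 79), Add(56, -7)), Mul(-1, Rational(-44, 3))) = Add(Mul(-84, 49), Rational(44, 3)) = Add(-4116, Rational(44, 3)) = Rational(-12304, 3)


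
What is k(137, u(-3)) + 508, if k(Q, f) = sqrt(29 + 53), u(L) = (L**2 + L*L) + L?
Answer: 508 + sqrt(82) ≈ 517.06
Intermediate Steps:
u(L) = L + 2*L**2 (u(L) = (L**2 + L**2) + L = 2*L**2 + L = L + 2*L**2)
k(Q, f) = sqrt(82)
k(137, u(-3)) + 508 = sqrt(82) + 508 = 508 + sqrt(82)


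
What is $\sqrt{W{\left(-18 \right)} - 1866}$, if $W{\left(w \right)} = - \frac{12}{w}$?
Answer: $\frac{2 i \sqrt{4197}}{3} \approx 43.19 i$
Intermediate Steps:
$\sqrt{W{\left(-18 \right)} - 1866} = \sqrt{- \frac{12}{-18} - 1866} = \sqrt{\left(-12\right) \left(- \frac{1}{18}\right) - 1866} = \sqrt{\frac{2}{3} - 1866} = \sqrt{- \frac{5596}{3}} = \frac{2 i \sqrt{4197}}{3}$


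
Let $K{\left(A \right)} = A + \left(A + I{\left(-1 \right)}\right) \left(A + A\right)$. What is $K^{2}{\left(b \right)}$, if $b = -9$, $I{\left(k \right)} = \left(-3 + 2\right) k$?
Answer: $18225$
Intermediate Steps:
$I{\left(k \right)} = - k$
$K{\left(A \right)} = A + 2 A \left(1 + A\right)$ ($K{\left(A \right)} = A + \left(A - -1\right) \left(A + A\right) = A + \left(A + 1\right) 2 A = A + \left(1 + A\right) 2 A = A + 2 A \left(1 + A\right)$)
$K^{2}{\left(b \right)} = \left(- 9 \left(3 + 2 \left(-9\right)\right)\right)^{2} = \left(- 9 \left(3 - 18\right)\right)^{2} = \left(\left(-9\right) \left(-15\right)\right)^{2} = 135^{2} = 18225$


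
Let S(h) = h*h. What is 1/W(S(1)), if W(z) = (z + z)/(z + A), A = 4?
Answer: 5/2 ≈ 2.5000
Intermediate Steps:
S(h) = h**2
W(z) = 2*z/(4 + z) (W(z) = (z + z)/(z + 4) = (2*z)/(4 + z) = 2*z/(4 + z))
1/W(S(1)) = 1/(2*1**2/(4 + 1**2)) = 1/(2*1/(4 + 1)) = 1/(2*1/5) = 1/(2*1*(1/5)) = 1/(2/5) = 5/2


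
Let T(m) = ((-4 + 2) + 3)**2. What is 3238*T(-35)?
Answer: 3238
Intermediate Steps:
T(m) = 1 (T(m) = (-2 + 3)**2 = 1**2 = 1)
3238*T(-35) = 3238*1 = 3238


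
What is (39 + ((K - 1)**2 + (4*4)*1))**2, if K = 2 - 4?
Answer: 4096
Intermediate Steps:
K = -2
(39 + ((K - 1)**2 + (4*4)*1))**2 = (39 + ((-2 - 1)**2 + (4*4)*1))**2 = (39 + ((-3)**2 + 16*1))**2 = (39 + (9 + 16))**2 = (39 + 25)**2 = 64**2 = 4096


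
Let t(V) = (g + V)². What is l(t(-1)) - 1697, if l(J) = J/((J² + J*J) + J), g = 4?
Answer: -32242/19 ≈ -1696.9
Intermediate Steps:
t(V) = (4 + V)²
l(J) = J/(J + 2*J²) (l(J) = J/((J² + J²) + J) = J/(2*J² + J) = J/(J + 2*J²))
l(t(-1)) - 1697 = 1/(1 + 2*(4 - 1)²) - 1697 = 1/(1 + 2*3²) - 1697 = 1/(1 + 2*9) - 1697 = 1/(1 + 18) - 1697 = 1/19 - 1697 = -32242/19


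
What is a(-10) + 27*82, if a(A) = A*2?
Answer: 2194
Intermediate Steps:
a(A) = 2*A
a(-10) + 27*82 = 2*(-10) + 27*82 = -20 + 2214 = 2194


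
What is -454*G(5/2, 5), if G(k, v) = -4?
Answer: 1816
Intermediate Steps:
-454*G(5/2, 5) = -454*(-4) = 1816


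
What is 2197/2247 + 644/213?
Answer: 212781/53179 ≈ 4.0012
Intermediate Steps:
2197/2247 + 644/213 = 212781/53179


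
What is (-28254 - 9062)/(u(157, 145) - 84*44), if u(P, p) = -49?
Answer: 37316/3745 ≈ 9.9642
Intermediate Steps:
(-28254 - 9062)/(u(157, 145) - 84*44) = (-28254 - 9062)/(-49 - 84*44) = -37316/(-49 - 3696) = -37316/(-3745) = -37316*(-1/3745) = 37316/3745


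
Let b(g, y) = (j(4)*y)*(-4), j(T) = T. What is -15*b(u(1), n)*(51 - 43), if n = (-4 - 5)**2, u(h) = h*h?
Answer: 155520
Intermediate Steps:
u(h) = h**2
n = 81 (n = (-9)**2 = 81)
b(g, y) = -16*y (b(g, y) = (4*y)*(-4) = -16*y)
-15*b(u(1), n)*(51 - 43) = -15*(-16*81)*(51 - 43) = -(-19440)*8 = -15*(-10368) = 155520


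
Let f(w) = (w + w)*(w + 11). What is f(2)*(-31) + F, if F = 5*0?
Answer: -1612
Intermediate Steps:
F = 0
f(w) = 2*w*(11 + w) (f(w) = (2*w)*(11 + w) = 2*w*(11 + w))
f(2)*(-31) + F = (2*2*(11 + 2))*(-31) + 0 = (2*2*13)*(-31) + 0 = 52*(-31) + 0 = -1612 + 0 = -1612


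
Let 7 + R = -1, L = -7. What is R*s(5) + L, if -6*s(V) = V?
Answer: -1/3 ≈ -0.33333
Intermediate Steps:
s(V) = -V/6
R = -8 (R = -7 - 1 = -8)
R*s(5) + L = -(-4)*5/3 - 7 = -8*(-5/6) - 7 = 20/3 - 7 = -1/3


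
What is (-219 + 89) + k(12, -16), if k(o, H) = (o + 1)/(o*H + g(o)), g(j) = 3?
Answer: -24583/189 ≈ -130.07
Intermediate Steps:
k(o, H) = (1 + o)/(3 + H*o) (k(o, H) = (o + 1)/(o*H + 3) = (1 + o)/(H*o + 3) = (1 + o)/(3 + H*o))
(-219 + 89) + k(12, -16) = (-219 + 89) + (1 + 12)/(3 - 16*12) = -130 + 13/(3 - 192) = -130 + 13/(-189) = -130 - 1/189*13 = -130 - 13/189 = -24583/189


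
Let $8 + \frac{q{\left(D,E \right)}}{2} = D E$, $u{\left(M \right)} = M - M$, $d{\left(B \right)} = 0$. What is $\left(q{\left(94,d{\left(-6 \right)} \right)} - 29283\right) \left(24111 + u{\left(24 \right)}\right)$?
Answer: $-706428189$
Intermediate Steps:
$u{\left(M \right)} = 0$
$q{\left(D,E \right)} = -16 + 2 D E$
$\left(q{\left(94,d{\left(-6 \right)} \right)} - 29283\right) \left(24111 + u{\left(24 \right)}\right) = \left(\left(-16 + 2 \cdot 94 \cdot 0\right) - 29283\right) \left(24111 + 0\right) = \left(\left(-16 + 0\right) - 29283\right) 24111 = \left(-16 - 29283\right) 24111 = \left(-29299\right) 24111 = -706428189$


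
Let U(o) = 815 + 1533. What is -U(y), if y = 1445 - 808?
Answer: -2348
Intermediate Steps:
y = 637
U(o) = 2348
-U(y) = -1*2348 = -2348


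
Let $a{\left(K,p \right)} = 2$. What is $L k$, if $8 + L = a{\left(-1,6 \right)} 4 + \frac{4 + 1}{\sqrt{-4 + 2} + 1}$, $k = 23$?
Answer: $- \frac{115 i}{\sqrt{2} - i} \approx 38.333 - 54.212 i$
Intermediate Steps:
$L = \frac{5}{1 + i \sqrt{2}}$ ($L = -8 + \left(2 \cdot 4 + \frac{4 + 1}{\sqrt{-4 + 2} + 1}\right) = -8 + \left(8 + \frac{5}{\sqrt{-2} + 1}\right) = -8 + \left(8 + \frac{5}{i \sqrt{2} + 1}\right) = -8 + \left(8 + \frac{5}{1 + i \sqrt{2}}\right) = \frac{5}{1 + i \sqrt{2}} \approx 1.6667 - 2.357 i$)
$L k = - \frac{5 i}{\sqrt{2} - i} 23 = - \frac{115 i}{\sqrt{2} - i}$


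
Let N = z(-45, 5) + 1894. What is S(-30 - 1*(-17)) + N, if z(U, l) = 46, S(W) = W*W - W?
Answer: 2122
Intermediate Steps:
S(W) = W² - W
N = 1940 (N = 46 + 1894 = 1940)
S(-30 - 1*(-17)) + N = (-30 - 1*(-17))*(-1 + (-30 - 1*(-17))) + 1940 = (-30 + 17)*(-1 + (-30 + 17)) + 1940 = -13*(-1 - 13) + 1940 = -13*(-14) + 1940 = 182 + 1940 = 2122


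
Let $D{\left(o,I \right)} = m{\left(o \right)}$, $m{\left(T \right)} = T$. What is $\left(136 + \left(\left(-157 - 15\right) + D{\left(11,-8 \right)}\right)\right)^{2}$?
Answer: $625$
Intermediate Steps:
$D{\left(o,I \right)} = o$
$\left(136 + \left(\left(-157 - 15\right) + D{\left(11,-8 \right)}\right)\right)^{2} = \left(136 + \left(\left(-157 - 15\right) + 11\right)\right)^{2} = \left(136 + \left(-172 + 11\right)\right)^{2} = \left(136 - 161\right)^{2} = \left(-25\right)^{2} = 625$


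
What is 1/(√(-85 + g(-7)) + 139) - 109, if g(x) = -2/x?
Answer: (-109*√4151 + 106050*I)/(√4151 - 973*I) ≈ -108.99 - 0.0004743*I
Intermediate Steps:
1/(√(-85 + g(-7)) + 139) - 109 = 1/(√(-85 - 2/(-7)) + 139) - 109 = 1/(√(-85 - 2*(-⅐)) + 139) - 109 = 1/(√(-85 + 2/7) + 139) - 109 = 1/(√(-593/7) + 139) - 109 = 1/(I*√4151/7 + 139) - 109 = 1/(139 + I*√4151/7) - 109 = -109 + 1/(139 + I*√4151/7)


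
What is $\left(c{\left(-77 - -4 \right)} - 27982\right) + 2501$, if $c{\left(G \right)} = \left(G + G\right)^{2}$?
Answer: $-4165$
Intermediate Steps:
$c{\left(G \right)} = 4 G^{2}$ ($c{\left(G \right)} = \left(2 G\right)^{2} = 4 G^{2}$)
$\left(c{\left(-77 - -4 \right)} - 27982\right) + 2501 = \left(4 \left(-77 - -4\right)^{2} - 27982\right) + 2501 = \left(4 \left(-77 + 4\right)^{2} - 27982\right) + 2501 = \left(4 \left(-73\right)^{2} - 27982\right) + 2501 = \left(4 \cdot 5329 - 27982\right) + 2501 = \left(21316 - 27982\right) + 2501 = -6666 + 2501 = -4165$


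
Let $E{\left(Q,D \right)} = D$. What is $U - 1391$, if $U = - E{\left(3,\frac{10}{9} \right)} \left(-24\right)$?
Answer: $- \frac{4093}{3} \approx -1364.3$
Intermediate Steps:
$U = \frac{80}{3}$ ($U = - \frac{10}{9} \left(-24\right) = - 10 \cdot \frac{1}{9} \left(-24\right) = - \frac{10 \left(-24\right)}{9} = \left(-1\right) \left(- \frac{80}{3}\right) = \frac{80}{3} \approx 26.667$)
$U - 1391 = \frac{80}{3} - 1391 = - \frac{4093}{3}$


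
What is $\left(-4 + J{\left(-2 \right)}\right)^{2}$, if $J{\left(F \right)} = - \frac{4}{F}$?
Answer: $4$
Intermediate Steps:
$\left(-4 + J{\left(-2 \right)}\right)^{2} = \left(-4 - \frac{4}{-2}\right)^{2} = \left(-4 - -2\right)^{2} = \left(-4 + 2\right)^{2} = \left(-2\right)^{2} = 4$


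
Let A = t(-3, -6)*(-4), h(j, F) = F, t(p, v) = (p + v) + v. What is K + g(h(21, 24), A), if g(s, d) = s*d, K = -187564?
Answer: -186124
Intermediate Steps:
t(p, v) = p + 2*v
A = 60 (A = (-3 + 2*(-6))*(-4) = (-3 - 12)*(-4) = -15*(-4) = 60)
g(s, d) = d*s
K + g(h(21, 24), A) = -187564 + 60*24 = -187564 + 1440 = -186124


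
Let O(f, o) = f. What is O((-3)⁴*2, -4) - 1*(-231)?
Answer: 393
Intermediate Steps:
O((-3)⁴*2, -4) - 1*(-231) = (-3)⁴*2 - 1*(-231) = 81*2 + 231 = 162 + 231 = 393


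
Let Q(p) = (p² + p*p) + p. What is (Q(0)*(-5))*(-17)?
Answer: 0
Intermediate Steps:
Q(p) = p + 2*p² (Q(p) = (p² + p²) + p = 2*p² + p = p + 2*p²)
(Q(0)*(-5))*(-17) = ((0*(1 + 2*0))*(-5))*(-17) = ((0*(1 + 0))*(-5))*(-17) = ((0*1)*(-5))*(-17) = (0*(-5))*(-17) = 0*(-17) = 0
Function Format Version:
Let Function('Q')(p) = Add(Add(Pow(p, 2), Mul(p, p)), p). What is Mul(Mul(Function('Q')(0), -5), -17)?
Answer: 0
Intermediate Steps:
Function('Q')(p) = Add(p, Mul(2, Pow(p, 2))) (Function('Q')(p) = Add(Add(Pow(p, 2), Pow(p, 2)), p) = Add(Mul(2, Pow(p, 2)), p) = Add(p, Mul(2, Pow(p, 2))))
Mul(Mul(Function('Q')(0), -5), -17) = Mul(Mul(Mul(0, Add(1, Mul(2, 0))), -5), -17) = Mul(Mul(Mul(0, Add(1, 0)), -5), -17) = Mul(Mul(Mul(0, 1), -5), -17) = Mul(Mul(0, -5), -17) = Mul(0, -17) = 0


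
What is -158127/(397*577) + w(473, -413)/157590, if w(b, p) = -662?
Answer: -12535438804/18049491855 ≈ -0.69450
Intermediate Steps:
-158127/(397*577) + w(473, -413)/157590 = -158127/(397*577) - 662/157590 = -158127/229069 - 662*1/157590 = -158127*1/229069 - 331/78795 = -158127/229069 - 331/78795 = -12535438804/18049491855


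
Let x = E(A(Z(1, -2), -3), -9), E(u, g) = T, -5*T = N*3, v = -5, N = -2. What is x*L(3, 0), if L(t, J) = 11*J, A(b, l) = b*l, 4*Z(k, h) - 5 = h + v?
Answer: 0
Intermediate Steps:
Z(k, h) = h/4 (Z(k, h) = 5/4 + (h - 5)/4 = 5/4 + (-5 + h)/4 = 5/4 + (-5/4 + h/4) = h/4)
T = 6/5 (T = -(-2)*3/5 = -1/5*(-6) = 6/5 ≈ 1.2000)
E(u, g) = 6/5
x = 6/5 ≈ 1.2000
x*L(3, 0) = 6*(11*0)/5 = (6/5)*0 = 0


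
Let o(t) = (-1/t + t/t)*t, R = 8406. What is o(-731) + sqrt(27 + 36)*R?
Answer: -732 + 25218*sqrt(7) ≈ 65989.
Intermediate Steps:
o(t) = t*(1 - 1/t) (o(t) = (-1/t + 1)*t = (1 - 1/t)*t = t*(1 - 1/t))
o(-731) + sqrt(27 + 36)*R = (-1 - 731) + sqrt(27 + 36)*8406 = -732 + sqrt(63)*8406 = -732 + (3*sqrt(7))*8406 = -732 + 25218*sqrt(7)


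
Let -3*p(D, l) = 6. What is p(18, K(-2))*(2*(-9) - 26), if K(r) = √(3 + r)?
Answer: 88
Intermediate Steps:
p(D, l) = -2 (p(D, l) = -⅓*6 = -2)
p(18, K(-2))*(2*(-9) - 26) = -2*(2*(-9) - 26) = -2*(-18 - 26) = -2*(-44) = 88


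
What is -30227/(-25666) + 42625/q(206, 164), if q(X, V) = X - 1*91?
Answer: 219497871/590318 ≈ 371.83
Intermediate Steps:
q(X, V) = -91 + X (q(X, V) = X - 91 = -91 + X)
-30227/(-25666) + 42625/q(206, 164) = -30227/(-25666) + 42625/(-91 + 206) = -30227*(-1/25666) + 42625/115 = 30227/25666 + 42625*(1/115) = 30227/25666 + 8525/23 = 219497871/590318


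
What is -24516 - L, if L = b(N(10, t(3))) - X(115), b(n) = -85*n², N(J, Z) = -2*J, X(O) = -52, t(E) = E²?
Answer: 9432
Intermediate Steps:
L = -33948 (L = -85*(-2*10)² - 1*(-52) = -85*(-20)² + 52 = -85*400 + 52 = -34000 + 52 = -33948)
-24516 - L = -24516 - 1*(-33948) = -24516 + 33948 = 9432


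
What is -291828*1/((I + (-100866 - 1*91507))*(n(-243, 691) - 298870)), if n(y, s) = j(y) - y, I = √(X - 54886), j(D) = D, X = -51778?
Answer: -9356637974/1843404147998985 - 97276*I*√26666/1843404147998985 ≈ -5.0757e-6 - 8.6172e-9*I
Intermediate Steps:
I = 2*I*√26666 (I = √(-51778 - 54886) = √(-106664) = 2*I*√26666 ≈ 326.59*I)
n(y, s) = 0 (n(y, s) = y - y = 0)
-291828*1/((I + (-100866 - 1*91507))*(n(-243, 691) - 298870)) = -291828*1/((0 - 298870)*(2*I*√26666 + (-100866 - 1*91507))) = -291828*(-1/(298870*(2*I*√26666 + (-100866 - 91507)))) = -291828*(-1/(298870*(2*I*√26666 - 192373))) = -291828*(-1/(298870*(-192373 + 2*I*√26666))) = -291828/(57494518510 - 597740*I*√26666)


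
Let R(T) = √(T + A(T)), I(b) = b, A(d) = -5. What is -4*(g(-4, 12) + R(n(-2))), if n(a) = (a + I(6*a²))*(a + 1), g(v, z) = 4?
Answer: -16 - 12*I*√3 ≈ -16.0 - 20.785*I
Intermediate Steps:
n(a) = (1 + a)*(a + 6*a²) (n(a) = (a + 6*a²)*(a + 1) = (a + 6*a²)*(1 + a) = (1 + a)*(a + 6*a²))
R(T) = √(-5 + T) (R(T) = √(T - 5) = √(-5 + T))
-4*(g(-4, 12) + R(n(-2))) = -4*(4 + √(-5 - 2*(1 + 6*(-2)² + 7*(-2)))) = -4*(4 + √(-5 - 2*(1 + 6*4 - 14))) = -4*(4 + √(-5 - 2*(1 + 24 - 14))) = -4*(4 + √(-5 - 2*11)) = -4*(4 + √(-5 - 22)) = -4*(4 + √(-27)) = -4*(4 + 3*I*√3) = -16 - 12*I*√3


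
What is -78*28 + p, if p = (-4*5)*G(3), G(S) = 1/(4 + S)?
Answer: -15308/7 ≈ -2186.9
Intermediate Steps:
p = -20/7 (p = (-4*5)/(4 + 3) = -20/7 ≈ -2.8571)
-78*28 + p = -78*28 - 20/7 = -2184 - 20/7 = -15308/7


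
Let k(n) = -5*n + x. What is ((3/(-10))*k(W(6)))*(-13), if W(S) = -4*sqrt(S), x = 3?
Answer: 117/10 + 78*sqrt(6) ≈ 202.76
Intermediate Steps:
k(n) = 3 - 5*n (k(n) = -5*n + 3 = 3 - 5*n)
((3/(-10))*k(W(6)))*(-13) = ((3/(-10))*(3 - (-20)*sqrt(6)))*(-13) = ((3*(-1/10))*(3 + 20*sqrt(6)))*(-13) = -3*(3 + 20*sqrt(6))/10*(-13) = (-9/10 - 6*sqrt(6))*(-13) = 117/10 + 78*sqrt(6)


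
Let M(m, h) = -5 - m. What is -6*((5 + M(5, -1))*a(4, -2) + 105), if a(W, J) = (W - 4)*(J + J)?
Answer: -630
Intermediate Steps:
a(W, J) = 2*J*(-4 + W) (a(W, J) = (-4 + W)*(2*J) = 2*J*(-4 + W))
-6*((5 + M(5, -1))*a(4, -2) + 105) = -6*((5 + (-5 - 1*5))*(2*(-2)*(-4 + 4)) + 105) = -6*((5 + (-5 - 5))*(2*(-2)*0) + 105) = -6*((5 - 10)*0 + 105) = -6*(-5*0 + 105) = -6*(0 + 105) = -6*105 = -630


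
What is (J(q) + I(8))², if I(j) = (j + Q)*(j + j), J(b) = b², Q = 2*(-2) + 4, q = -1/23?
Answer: 4585050369/279841 ≈ 16384.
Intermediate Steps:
q = -1/23 (q = -1*1/23 = -1/23 ≈ -0.043478)
Q = 0 (Q = -4 + 4 = 0)
I(j) = 2*j² (I(j) = (j + 0)*(j + j) = j*(2*j) = 2*j²)
(J(q) + I(8))² = ((-1/23)² + 2*8²)² = (1/529 + 2*64)² = (1/529 + 128)² = (67713/529)² = 4585050369/279841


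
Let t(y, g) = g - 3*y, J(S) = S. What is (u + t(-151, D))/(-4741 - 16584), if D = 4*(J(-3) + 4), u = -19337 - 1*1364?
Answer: 20244/21325 ≈ 0.94931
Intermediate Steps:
u = -20701 (u = -19337 - 1364 = -20701)
D = 4 (D = 4*(-3 + 4) = 4*1 = 4)
(u + t(-151, D))/(-4741 - 16584) = (-20701 + (4 - 3*(-151)))/(-4741 - 16584) = (-20701 + (4 + 453))/(-21325) = (-20701 + 457)*(-1/21325) = -20244*(-1/21325) = 20244/21325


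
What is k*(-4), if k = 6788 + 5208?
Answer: -47984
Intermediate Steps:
k = 11996
k*(-4) = 11996*(-4) = -47984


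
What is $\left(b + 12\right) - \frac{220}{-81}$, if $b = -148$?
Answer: $- \frac{10796}{81} \approx -133.28$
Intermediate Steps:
$\left(b + 12\right) - \frac{220}{-81} = \left(-148 + 12\right) - \frac{220}{-81} = -136 - - \frac{220}{81} = -136 + \frac{220}{81} = - \frac{10796}{81}$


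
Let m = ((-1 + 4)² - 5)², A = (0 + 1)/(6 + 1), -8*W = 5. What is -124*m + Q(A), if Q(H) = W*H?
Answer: -111109/56 ≈ -1984.1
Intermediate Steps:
W = -5/8 (W = -⅛*5 = -5/8 ≈ -0.62500)
A = ⅐ (A = 1/7 = 1*(⅐) = ⅐ ≈ 0.14286)
Q(H) = -5*H/8
m = 16 (m = (3² - 5)² = (9 - 5)² = 4² = 16)
-124*m + Q(A) = -124*16 - 5/8*⅐ = -1984 - 5/56 = -111109/56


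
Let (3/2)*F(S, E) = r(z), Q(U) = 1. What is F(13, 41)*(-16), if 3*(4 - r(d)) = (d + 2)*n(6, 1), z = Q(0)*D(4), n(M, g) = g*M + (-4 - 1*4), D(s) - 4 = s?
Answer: -1024/9 ≈ -113.78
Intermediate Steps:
D(s) = 4 + s
n(M, g) = -8 + M*g (n(M, g) = M*g + (-4 - 4) = M*g - 8 = -8 + M*g)
z = 8 (z = 1*(4 + 4) = 1*8 = 8)
r(d) = 16/3 + 2*d/3 (r(d) = 4 - (d + 2)*(-8 + 6*1)/3 = 4 - (2 + d)*(-8 + 6)/3 = 4 - (2 + d)*(-2)/3 = 4 - (-4 - 2*d)/3 = 4 + (4/3 + 2*d/3) = 16/3 + 2*d/3)
F(S, E) = 64/9 (F(S, E) = 2*(16/3 + (⅔)*8)/3 = 2*(16/3 + 16/3)/3 = (⅔)*(32/3) = 64/9)
F(13, 41)*(-16) = (64/9)*(-16) = -1024/9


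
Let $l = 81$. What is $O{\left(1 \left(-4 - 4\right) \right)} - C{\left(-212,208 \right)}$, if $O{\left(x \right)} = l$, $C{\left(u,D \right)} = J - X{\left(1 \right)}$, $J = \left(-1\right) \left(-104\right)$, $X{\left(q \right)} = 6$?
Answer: $-17$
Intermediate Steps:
$J = 104$
$C{\left(u,D \right)} = 98$ ($C{\left(u,D \right)} = 104 - 6 = 98$)
$O{\left(x \right)} = 81$
$O{\left(1 \left(-4 - 4\right) \right)} - C{\left(-212,208 \right)} = 81 - 98 = -17$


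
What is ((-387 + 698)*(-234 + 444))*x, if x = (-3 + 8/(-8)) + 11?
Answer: 457170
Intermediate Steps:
x = 7 (x = (-3 + 8*(-⅛)) + 11 = (-3 - 1) + 11 = -4 + 11 = 7)
((-387 + 698)*(-234 + 444))*x = ((-387 + 698)*(-234 + 444))*7 = (311*210)*7 = 65310*7 = 457170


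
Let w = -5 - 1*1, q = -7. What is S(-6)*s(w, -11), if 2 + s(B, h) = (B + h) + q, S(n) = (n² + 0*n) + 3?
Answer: -1014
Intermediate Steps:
S(n) = 3 + n² (S(n) = (n² + 0) + 3 = n² + 3 = 3 + n²)
w = -6 (w = -5 - 1 = -6)
s(B, h) = -9 + B + h (s(B, h) = -2 + ((B + h) - 7) = -2 + (-7 + B + h) = -9 + B + h)
S(-6)*s(w, -11) = (3 + (-6)²)*(-9 - 6 - 11) = (3 + 36)*(-26) = 39*(-26) = -1014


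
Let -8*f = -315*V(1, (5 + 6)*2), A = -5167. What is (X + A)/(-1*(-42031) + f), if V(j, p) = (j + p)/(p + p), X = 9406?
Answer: 1492128/14802157 ≈ 0.10080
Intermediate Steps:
V(j, p) = (j + p)/(2*p) (V(j, p) = (j + p)/((2*p)) = (j + p)*(1/(2*p)) = (j + p)/(2*p))
f = 7245/352 (f = -(-315)*(1 + (5 + 6)*2)/(2*(((5 + 6)*2)))/8 = -(-315)*(1 + 11*2)/(2*((11*2)))/8 = -(-315)*(½)*(1 + 22)/22/8 = -(-315)*(½)*(1/22)*23/8 = -(-315)*23/(8*44) = -⅛*(-7245/44) = 7245/352 ≈ 20.582)
(X + A)/(-1*(-42031) + f) = (9406 - 5167)/(-1*(-42031) + 7245/352) = 4239/(42031 + 7245/352) = 4239/(14802157/352) = 4239*(352/14802157) = 1492128/14802157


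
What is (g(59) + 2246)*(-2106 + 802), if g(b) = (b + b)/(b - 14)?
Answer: -131949152/45 ≈ -2.9322e+6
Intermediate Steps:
g(b) = 2*b/(-14 + b) (g(b) = (2*b)/(-14 + b) = 2*b/(-14 + b))
(g(59) + 2246)*(-2106 + 802) = (2*59/(-14 + 59) + 2246)*(-2106 + 802) = (2*59/45 + 2246)*(-1304) = (2*59*(1/45) + 2246)*(-1304) = (118/45 + 2246)*(-1304) = (101188/45)*(-1304) = -131949152/45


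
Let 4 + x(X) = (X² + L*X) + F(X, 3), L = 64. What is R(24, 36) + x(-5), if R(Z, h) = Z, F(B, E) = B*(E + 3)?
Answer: -305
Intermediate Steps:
F(B, E) = B*(3 + E)
x(X) = -4 + X² + 70*X (x(X) = -4 + ((X² + 64*X) + X*(3 + 3)) = -4 + ((X² + 64*X) + X*6) = -4 + ((X² + 64*X) + 6*X) = -4 + (X² + 70*X) = -4 + X² + 70*X)
R(24, 36) + x(-5) = 24 + (-4 + (-5)² + 70*(-5)) = 24 + (-4 + 25 - 350) = 24 - 329 = -305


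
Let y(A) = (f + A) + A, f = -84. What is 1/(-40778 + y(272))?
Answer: -1/40318 ≈ -2.4803e-5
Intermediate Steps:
y(A) = -84 + 2*A (y(A) = (-84 + A) + A = -84 + 2*A)
1/(-40778 + y(272)) = 1/(-40778 + (-84 + 2*272)) = 1/(-40778 + (-84 + 544)) = 1/(-40778 + 460) = 1/(-40318) = -1/40318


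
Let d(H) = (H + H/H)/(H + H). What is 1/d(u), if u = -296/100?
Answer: 148/49 ≈ 3.0204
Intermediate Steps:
u = -74/25 (u = -296/100 = -4*37/50 = -74/25 ≈ -2.9600)
d(H) = (1 + H)/(2*H) (d(H) = (H + 1)/((2*H)) = (1 + H)*(1/(2*H)) = (1 + H)/(2*H))
1/d(u) = 1/((1 - 74/25)/(2*(-74/25))) = 1/((½)*(-25/74)*(-49/25)) = 1/(49/148) = 148/49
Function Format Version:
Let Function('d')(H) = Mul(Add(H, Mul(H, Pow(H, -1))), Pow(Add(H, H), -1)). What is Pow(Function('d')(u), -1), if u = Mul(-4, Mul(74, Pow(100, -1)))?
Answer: Rational(148, 49) ≈ 3.0204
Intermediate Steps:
u = Rational(-74, 25) (u = Mul(-4, Mul(74, Rational(1, 100))) = Mul(-4, Rational(37, 50)) = Rational(-74, 25) ≈ -2.9600)
Function('d')(H) = Mul(Rational(1, 2), Pow(H, -1), Add(1, H)) (Function('d')(H) = Mul(Add(H, 1), Pow(Mul(2, H), -1)) = Mul(Add(1, H), Mul(Rational(1, 2), Pow(H, -1))) = Mul(Rational(1, 2), Pow(H, -1), Add(1, H)))
Pow(Function('d')(u), -1) = Pow(Mul(Rational(1, 2), Pow(Rational(-74, 25), -1), Add(1, Rational(-74, 25))), -1) = Pow(Mul(Rational(1, 2), Rational(-25, 74), Rational(-49, 25)), -1) = Pow(Rational(49, 148), -1) = Rational(148, 49)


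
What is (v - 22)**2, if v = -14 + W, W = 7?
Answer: 841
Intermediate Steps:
v = -7 (v = -14 + 7 = -7)
(v - 22)**2 = (-7 - 22)**2 = (-29)**2 = 841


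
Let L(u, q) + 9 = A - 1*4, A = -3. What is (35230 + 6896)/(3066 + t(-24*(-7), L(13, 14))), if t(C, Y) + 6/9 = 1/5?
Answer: 90270/6569 ≈ 13.742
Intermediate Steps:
L(u, q) = -16 (L(u, q) = -9 + (-3 - 1*4) = -9 + (-3 - 4) = -9 - 7 = -16)
t(C, Y) = -7/15 (t(C, Y) = -2/3 + 1/5 = -7/15)
(35230 + 6896)/(3066 + t(-24*(-7), L(13, 14))) = (35230 + 6896)/(3066 - 7/15) = 42126/(45983/15) = 42126*(15/45983) = 90270/6569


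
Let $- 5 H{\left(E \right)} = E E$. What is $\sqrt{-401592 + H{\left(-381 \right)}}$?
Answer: $\frac{i \sqrt{10765605}}{5} \approx 656.22 i$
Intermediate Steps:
$H{\left(E \right)} = - \frac{E^{2}}{5}$ ($H{\left(E \right)} = - \frac{E E}{5} = - \frac{E^{2}}{5}$)
$\sqrt{-401592 + H{\left(-381 \right)}} = \sqrt{-401592 - \frac{\left(-381\right)^{2}}{5}} = \sqrt{-401592 - \frac{145161}{5}} = \sqrt{- \frac{2153121}{5}} = \frac{i \sqrt{10765605}}{5}$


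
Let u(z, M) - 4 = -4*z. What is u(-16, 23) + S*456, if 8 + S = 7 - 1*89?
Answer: -40972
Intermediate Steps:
u(z, M) = 4 - 4*z
S = -90 (S = -8 + (7 - 1*89) = -8 + (7 - 89) = -8 - 82 = -90)
u(-16, 23) + S*456 = (4 - 4*(-16)) - 90*456 = (4 + 64) - 41040 = 68 - 41040 = -40972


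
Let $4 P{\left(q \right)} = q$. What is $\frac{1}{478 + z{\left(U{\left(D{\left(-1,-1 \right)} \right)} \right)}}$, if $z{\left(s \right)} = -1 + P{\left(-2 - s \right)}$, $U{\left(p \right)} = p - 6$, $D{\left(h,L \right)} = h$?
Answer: $\frac{4}{1913} \approx 0.002091$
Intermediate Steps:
$U{\left(p \right)} = -6 + p$ ($U{\left(p \right)} = p - 6 = -6 + p$)
$P{\left(q \right)} = \frac{q}{4}$
$z{\left(s \right)} = - \frac{3}{2} - \frac{s}{4}$ ($z{\left(s \right)} = -1 + \frac{-2 - s}{4} = -1 - \left(\frac{1}{2} + \frac{s}{4}\right) = - \frac{3}{2} - \frac{s}{4}$)
$\frac{1}{478 + z{\left(U{\left(D{\left(-1,-1 \right)} \right)} \right)}} = \frac{1}{478 - \left(\frac{3}{2} + \frac{-6 - 1}{4}\right)} = \frac{1}{478 - - \frac{1}{4}} = \frac{1}{478 + \left(- \frac{3}{2} + \frac{7}{4}\right)} = \frac{1}{478 + \frac{1}{4}} = \frac{1}{\frac{1913}{4}} = \frac{4}{1913}$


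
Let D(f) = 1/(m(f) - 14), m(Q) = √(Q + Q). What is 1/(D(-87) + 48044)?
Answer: 5925422/284680750363 + I*√174/854042251089 ≈ 2.0814e-5 + 1.5445e-11*I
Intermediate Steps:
m(Q) = √2*√Q (m(Q) = √(2*Q) = √2*√Q)
D(f) = 1/(-14 + √2*√f) (D(f) = 1/(√2*√f - 14) = 1/(-14 + √2*√f))
1/(D(-87) + 48044) = 1/(1/(-14 + √2*√(-87)) + 48044) = 1/(1/(-14 + √2*(I*√87)) + 48044) = 1/(1/(-14 + I*√174) + 48044) = 1/(48044 + 1/(-14 + I*√174))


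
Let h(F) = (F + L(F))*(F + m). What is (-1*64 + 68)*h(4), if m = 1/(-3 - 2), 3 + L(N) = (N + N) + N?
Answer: 988/5 ≈ 197.60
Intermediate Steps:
L(N) = -3 + 3*N (L(N) = -3 + ((N + N) + N) = -3 + (2*N + N) = -3 + 3*N)
m = -1/5 (m = 1/(-5) = -1/5 ≈ -0.20000)
h(F) = (-3 + 4*F)*(-1/5 + F) (h(F) = (F + (-3 + 3*F))*(F - 1/5) = (-3 + 4*F)*(-1/5 + F))
(-1*64 + 68)*h(4) = (-1*64 + 68)*(3/5 + 4*4**2 - 19/5*4) = (-64 + 68)*(3/5 + 4*16 - 76/5) = 4*(3/5 + 64 - 76/5) = 4*(247/5) = 988/5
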